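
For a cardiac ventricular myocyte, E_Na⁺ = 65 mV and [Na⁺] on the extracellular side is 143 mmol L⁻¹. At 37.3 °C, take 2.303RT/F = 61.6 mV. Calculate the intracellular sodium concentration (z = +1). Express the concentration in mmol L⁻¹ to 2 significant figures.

Nernst: E = (61.6/1) · log₁₀([out]/[in]), so log₁₀([out]/[in]) = 65.0 × 1 / 61.6 = 1.0552.
[out]/[in] = 10^(1.0552) = 11.36.
[in] = 143 / 11.36 = 12.59 mmol L⁻¹.

13 mmol L⁻¹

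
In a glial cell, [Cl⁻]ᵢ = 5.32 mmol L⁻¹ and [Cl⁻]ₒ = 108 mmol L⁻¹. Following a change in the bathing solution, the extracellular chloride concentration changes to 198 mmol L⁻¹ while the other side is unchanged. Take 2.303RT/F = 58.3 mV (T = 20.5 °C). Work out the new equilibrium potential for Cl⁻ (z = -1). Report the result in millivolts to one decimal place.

-91.6 mV

After the shift: [Cl⁻]_out = 198, [Cl⁻]_in = 5.32 mmol L⁻¹.
E_new = (58.3/-1)·log₁₀(198/5.32) = -58.30 · (1.5708) = -91.57 mV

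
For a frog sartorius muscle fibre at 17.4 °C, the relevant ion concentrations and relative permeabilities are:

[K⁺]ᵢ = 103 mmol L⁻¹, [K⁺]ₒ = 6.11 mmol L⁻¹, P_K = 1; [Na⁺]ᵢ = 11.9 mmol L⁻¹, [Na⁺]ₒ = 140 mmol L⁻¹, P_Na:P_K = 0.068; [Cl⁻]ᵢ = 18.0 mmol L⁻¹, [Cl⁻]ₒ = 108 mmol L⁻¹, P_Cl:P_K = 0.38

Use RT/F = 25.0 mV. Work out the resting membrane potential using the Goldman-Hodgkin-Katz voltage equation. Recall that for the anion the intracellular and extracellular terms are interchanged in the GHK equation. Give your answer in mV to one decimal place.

-46.6 mV

Vm = 25.0 · ln[(Σ P·[cation]ₒ + Σ P·[anion]ᵢ) / (Σ P·[cation]ᵢ + Σ P·[anion]ₒ)]
Numerator = 1×6.11 + 0.068×140 + 0.38×18.0 = 22.47
Denominator = 1×103 + 0.068×11.9 + 0.38×108 = 144.8
Vm = 25.0 · ln(0.15513) = 25.0 × (-1.8635) = -46.59 mV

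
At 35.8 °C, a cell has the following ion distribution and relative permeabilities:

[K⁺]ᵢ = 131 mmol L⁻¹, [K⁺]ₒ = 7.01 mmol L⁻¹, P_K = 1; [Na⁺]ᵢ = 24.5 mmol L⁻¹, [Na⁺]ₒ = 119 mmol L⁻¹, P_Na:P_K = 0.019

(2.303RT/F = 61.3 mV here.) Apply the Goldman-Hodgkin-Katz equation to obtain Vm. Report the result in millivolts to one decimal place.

Vm = 61.3 · log₁₀[(Σ P·[cation]ₒ + Σ P·[anion]ᵢ) / (Σ P·[cation]ᵢ + Σ P·[anion]ₒ)]
Numerator = 1×7.01 + 0.019×119 = 9.271
Denominator = 1×131 + 0.019×24.5 = 131.5
Vm = 61.3 · log₁₀(0.07052) = 61.3 × (-1.1517) = -70.60 mV

-70.6 mV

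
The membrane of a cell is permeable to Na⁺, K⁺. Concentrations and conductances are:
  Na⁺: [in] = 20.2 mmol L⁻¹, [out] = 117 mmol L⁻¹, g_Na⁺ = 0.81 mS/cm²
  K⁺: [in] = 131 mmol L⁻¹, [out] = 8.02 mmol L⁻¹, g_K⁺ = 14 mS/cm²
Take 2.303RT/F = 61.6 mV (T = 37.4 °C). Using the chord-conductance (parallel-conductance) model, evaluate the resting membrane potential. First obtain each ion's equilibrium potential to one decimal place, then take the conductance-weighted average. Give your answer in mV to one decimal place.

-68.0 mV

E_Na⁺ = (61.6/1)·log₁₀(117/20.2) = 47.0 mV
E_K⁺ = (61.6/1)·log₁₀(8.02/131) = -74.7 mV
Vm = (Σ gᵢEᵢ)/(Σ gᵢ) = (0.81·47.0 + 14·-74.7) / (0.81 + 14)
= -1007.73 / 14.81 = -68.04 mV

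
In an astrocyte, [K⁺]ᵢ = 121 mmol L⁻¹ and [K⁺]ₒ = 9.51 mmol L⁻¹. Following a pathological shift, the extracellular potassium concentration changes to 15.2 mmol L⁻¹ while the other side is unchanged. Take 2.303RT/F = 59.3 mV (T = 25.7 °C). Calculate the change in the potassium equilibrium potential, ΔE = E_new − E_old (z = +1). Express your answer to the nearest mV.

12 mV

E_old = (59.3/1)·log₁₀(9.51/121) = -65.50 mV
E_new = (59.3/1)·log₁₀(15.2/121) = -53.43 mV
ΔE = -53.43 − (-65.50) = 12.08 mV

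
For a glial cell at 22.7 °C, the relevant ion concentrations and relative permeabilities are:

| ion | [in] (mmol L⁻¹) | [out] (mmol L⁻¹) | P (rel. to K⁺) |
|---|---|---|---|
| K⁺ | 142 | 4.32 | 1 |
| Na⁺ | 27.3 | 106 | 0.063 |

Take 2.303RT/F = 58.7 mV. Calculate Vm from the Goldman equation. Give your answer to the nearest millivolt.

-66 mV

Vm = 58.7 · log₁₀[(Σ P·[cation]ₒ + Σ P·[anion]ᵢ) / (Σ P·[cation]ᵢ + Σ P·[anion]ₒ)]
Numerator = 1×4.32 + 0.063×106 = 11
Denominator = 1×142 + 0.063×27.3 = 143.7
Vm = 58.7 · log₁₀(0.076524) = 58.7 × (-1.1162) = -65.52 mV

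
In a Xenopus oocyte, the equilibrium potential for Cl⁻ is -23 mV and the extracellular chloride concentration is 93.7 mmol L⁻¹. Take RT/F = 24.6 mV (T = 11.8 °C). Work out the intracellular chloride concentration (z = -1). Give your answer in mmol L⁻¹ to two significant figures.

Nernst: E = (24.6/-1) · ln([out]/[in]), so ln([out]/[in]) = -23.0 × -1 / 24.6 = 0.9350.
[out]/[in] = e^(0.9350) = 2.547.
[in] = 93.7 / 2.547 = 36.79 mmol L⁻¹.

37 mmol L⁻¹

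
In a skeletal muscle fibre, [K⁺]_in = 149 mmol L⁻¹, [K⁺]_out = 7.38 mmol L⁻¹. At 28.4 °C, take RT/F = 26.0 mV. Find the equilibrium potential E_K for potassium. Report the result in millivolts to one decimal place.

E = (26.0/z) · ln([K⁺]_out/[K⁺]_in) with z = +1.
= (26.0/1) · ln(7.38/149) = 26.00 · ln(0.04953)
= 26.00 · (-3.0052) = -78.13 mV

-78.1 mV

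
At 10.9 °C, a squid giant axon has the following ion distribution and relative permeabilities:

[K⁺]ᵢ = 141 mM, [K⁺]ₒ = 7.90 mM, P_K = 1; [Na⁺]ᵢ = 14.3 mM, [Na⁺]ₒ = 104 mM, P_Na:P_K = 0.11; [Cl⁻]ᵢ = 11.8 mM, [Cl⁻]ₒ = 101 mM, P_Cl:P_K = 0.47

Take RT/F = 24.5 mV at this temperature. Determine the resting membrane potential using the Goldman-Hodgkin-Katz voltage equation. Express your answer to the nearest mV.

Vm = 24.5 · ln[(Σ P·[cation]ₒ + Σ P·[anion]ᵢ) / (Σ P·[cation]ᵢ + Σ P·[anion]ₒ)]
Numerator = 1×7.90 + 0.11×104 + 0.47×11.8 = 24.89
Denominator = 1×141 + 0.11×14.3 + 0.47×101 = 190
Vm = 24.5 · ln(0.13095) = 24.5 × (-2.0329) = -49.81 mV

-50 mV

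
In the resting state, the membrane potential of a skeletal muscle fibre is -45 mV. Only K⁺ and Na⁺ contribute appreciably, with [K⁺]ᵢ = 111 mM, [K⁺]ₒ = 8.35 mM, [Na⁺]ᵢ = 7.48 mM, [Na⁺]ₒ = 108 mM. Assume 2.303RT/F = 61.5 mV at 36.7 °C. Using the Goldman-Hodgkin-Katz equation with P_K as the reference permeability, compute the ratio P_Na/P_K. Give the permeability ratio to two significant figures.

0.11

Let α = P_Na/P_K. GHK: Vm = 61.5·log₁₀[(Kₒ + α·Naₒ)/(Kᵢ + α·Naᵢ)].
10^(Vm/61.5) = 10^(-45.0/61.5) = 0.18548
So 0.18548·(Kᵢ + α·Naᵢ) = Kₒ + α·Naₒ → α = (0.18548·111.0 − 8.35) / (108.0 − 0.18548·7.48)
α = (20.59 − 8.35) / (108.0 − 1.387) = 12.24/106.6 = 0.1148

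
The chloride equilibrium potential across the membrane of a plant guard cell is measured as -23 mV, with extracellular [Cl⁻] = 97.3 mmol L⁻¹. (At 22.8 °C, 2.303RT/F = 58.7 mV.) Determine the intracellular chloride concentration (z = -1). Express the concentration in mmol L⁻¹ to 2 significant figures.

Nernst: E = (58.7/-1) · log₁₀([out]/[in]), so log₁₀([out]/[in]) = -23.0 × -1 / 58.7 = 0.3918.
[out]/[in] = 10^(0.3918) = 2.465.
[in] = 97.3 / 2.465 = 39.47 mmol L⁻¹.

39 mmol L⁻¹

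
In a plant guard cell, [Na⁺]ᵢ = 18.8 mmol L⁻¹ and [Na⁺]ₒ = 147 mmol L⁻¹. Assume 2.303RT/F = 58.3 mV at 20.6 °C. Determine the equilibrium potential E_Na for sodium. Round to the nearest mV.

52 mV

E = (58.3/z) · log₁₀([Na⁺]_out/[Na⁺]_in) with z = +1.
= (58.3/1) · log₁₀(147/18.8) = 58.30 · log₁₀(7.819)
= 58.30 · (0.8932) = 52.07 mV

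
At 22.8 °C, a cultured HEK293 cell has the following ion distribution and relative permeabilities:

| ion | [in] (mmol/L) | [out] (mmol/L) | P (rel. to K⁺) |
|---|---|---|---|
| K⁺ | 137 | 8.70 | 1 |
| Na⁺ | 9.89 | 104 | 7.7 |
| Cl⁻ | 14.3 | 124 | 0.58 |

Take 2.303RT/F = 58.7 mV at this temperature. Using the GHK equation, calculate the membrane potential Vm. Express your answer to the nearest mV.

27 mV

Vm = 58.7 · log₁₀[(Σ P·[cation]ₒ + Σ P·[anion]ᵢ) / (Σ P·[cation]ᵢ + Σ P·[anion]ₒ)]
Numerator = 1×8.70 + 7.7×104 + 0.58×14.3 = 817.8
Denominator = 1×137 + 7.7×9.89 + 0.58×124 = 285.1
Vm = 58.7 · log₁₀(2.8687) = 58.7 × (0.4577) = 26.87 mV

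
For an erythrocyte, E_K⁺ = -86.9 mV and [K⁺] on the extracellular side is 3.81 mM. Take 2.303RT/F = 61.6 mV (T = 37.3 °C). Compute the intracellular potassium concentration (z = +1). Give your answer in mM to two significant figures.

98 mM

Nernst: E = (61.6/1) · log₁₀([out]/[in]), so log₁₀([out]/[in]) = -86.9 × 1 / 61.6 = -1.4107.
[out]/[in] = 10^(-1.4107) = 0.03884.
[in] = 3.81 / 0.03884 = 98.09 mM.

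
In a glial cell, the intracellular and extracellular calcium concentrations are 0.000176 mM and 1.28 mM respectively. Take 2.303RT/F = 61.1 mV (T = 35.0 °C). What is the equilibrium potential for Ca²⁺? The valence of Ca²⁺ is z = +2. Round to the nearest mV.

118 mV

E = (61.1/z) · log₁₀([Ca²⁺]_out/[Ca²⁺]_in) with z = +2.
= (61.1/2) · log₁₀(1.28/0.000176) = 30.55 · log₁₀(7273)
= 30.55 · (3.8617) = 117.97 mV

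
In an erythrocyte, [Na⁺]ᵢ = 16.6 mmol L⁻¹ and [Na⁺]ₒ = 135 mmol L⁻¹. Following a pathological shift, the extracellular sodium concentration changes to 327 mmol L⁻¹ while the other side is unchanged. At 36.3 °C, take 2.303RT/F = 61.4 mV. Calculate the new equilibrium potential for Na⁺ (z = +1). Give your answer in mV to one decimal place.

79.5 mV

After the shift: [Na⁺]_out = 327, [Na⁺]_in = 16.6 mmol L⁻¹.
E_new = (61.4/1)·log₁₀(327/16.6) = 61.40 · (1.2944) = 79.48 mV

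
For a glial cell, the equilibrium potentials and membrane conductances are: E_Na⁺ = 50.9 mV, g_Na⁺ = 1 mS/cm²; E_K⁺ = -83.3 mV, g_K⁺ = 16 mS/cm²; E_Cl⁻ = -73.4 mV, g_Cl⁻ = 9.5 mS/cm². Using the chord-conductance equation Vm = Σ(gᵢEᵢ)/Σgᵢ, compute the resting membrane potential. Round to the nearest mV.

-75 mV

Σ gᵢEᵢ = 1·(50.9) + 16·(-83.3) + 9.5·(-73.4) = -1979.20
Σ gᵢ = 1 + 16 + 9.5 = 26.5
Vm = -1979.20 / 26.5 = -74.69 mV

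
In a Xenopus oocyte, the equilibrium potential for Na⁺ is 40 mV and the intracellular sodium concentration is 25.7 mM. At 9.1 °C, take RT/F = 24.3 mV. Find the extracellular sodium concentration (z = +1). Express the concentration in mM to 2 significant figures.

130 mM

Nernst: E = (24.3/1) · ln([out]/[in]), so ln([out]/[in]) = 40.0 × 1 / 24.3 = 1.6461.
[out]/[in] = e^(1.6461) = 5.187.
[out] = 5.187 × 25.7 = 133.3 mM.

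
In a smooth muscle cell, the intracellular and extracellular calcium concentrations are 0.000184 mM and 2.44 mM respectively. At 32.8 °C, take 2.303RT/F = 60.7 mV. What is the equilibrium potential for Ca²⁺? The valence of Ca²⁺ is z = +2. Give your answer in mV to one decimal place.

125.1 mV

E = (60.7/z) · log₁₀([Ca²⁺]_out/[Ca²⁺]_in) with z = +2.
= (60.7/2) · log₁₀(2.44/0.000184) = 30.35 · log₁₀(1.326e+04)
= 30.35 · (4.1226) = 125.12 mV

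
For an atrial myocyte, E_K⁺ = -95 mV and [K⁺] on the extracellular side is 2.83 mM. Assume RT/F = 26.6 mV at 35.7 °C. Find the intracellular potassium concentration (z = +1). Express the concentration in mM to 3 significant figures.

Nernst: E = (26.6/1) · ln([out]/[in]), so ln([out]/[in]) = -95.0 × 1 / 26.6 = -3.5714.
[out]/[in] = e^(-3.5714) = 0.02812.
[in] = 2.83 / 0.02812 = 100.7 mM.

101 mM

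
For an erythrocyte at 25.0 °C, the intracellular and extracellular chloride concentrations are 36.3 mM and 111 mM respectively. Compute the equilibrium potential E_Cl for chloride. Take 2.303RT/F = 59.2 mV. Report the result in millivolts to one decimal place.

E = (59.2/z) · log₁₀([Cl⁻]_out/[Cl⁻]_in) with z = -1.
For an anion, dividing by z = -1 reverses the sign.
= (59.2/-1) · log₁₀(111/36.3) = -59.20 · log₁₀(3.058)
= -59.20 · (0.4854) = -28.74 mV

-28.7 mV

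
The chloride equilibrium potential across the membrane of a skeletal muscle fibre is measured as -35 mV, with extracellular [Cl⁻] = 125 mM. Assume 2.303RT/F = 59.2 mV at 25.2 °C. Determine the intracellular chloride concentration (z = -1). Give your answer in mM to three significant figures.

32.0 mM

Nernst: E = (59.2/-1) · log₁₀([out]/[in]), so log₁₀([out]/[in]) = -35.0 × -1 / 59.2 = 0.5912.
[out]/[in] = 10^(0.5912) = 3.901.
[in] = 125 / 3.901 = 32.04 mM.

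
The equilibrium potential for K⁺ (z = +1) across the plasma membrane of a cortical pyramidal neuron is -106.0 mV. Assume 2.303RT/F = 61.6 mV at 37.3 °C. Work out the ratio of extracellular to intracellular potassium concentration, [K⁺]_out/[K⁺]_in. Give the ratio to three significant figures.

log₁₀([out]/[in]) = E·z/(61.6) = -106.0 × 1 / 61.6 = -1.7208
[out]/[in] = 10^(-1.7208) = 0.01902

0.0190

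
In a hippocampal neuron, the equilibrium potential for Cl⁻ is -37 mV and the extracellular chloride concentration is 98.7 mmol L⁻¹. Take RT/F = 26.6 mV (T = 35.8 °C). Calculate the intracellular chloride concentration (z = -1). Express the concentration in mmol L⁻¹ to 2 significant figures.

25 mmol L⁻¹

Nernst: E = (26.6/-1) · ln([out]/[in]), so ln([out]/[in]) = -37.0 × -1 / 26.6 = 1.3910.
[out]/[in] = e^(1.3910) = 4.019.
[in] = 98.7 / 4.019 = 24.56 mmol L⁻¹.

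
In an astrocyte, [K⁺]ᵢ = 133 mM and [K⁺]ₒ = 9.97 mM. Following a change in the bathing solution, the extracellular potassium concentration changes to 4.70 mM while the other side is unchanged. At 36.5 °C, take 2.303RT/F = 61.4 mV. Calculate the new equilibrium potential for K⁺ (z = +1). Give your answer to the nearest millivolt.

After the shift: [K⁺]_out = 4.70, [K⁺]_in = 133 mM.
E_new = (61.4/1)·log₁₀(4.70/133) = 61.40 · (-1.4518) = -89.14 mV

-89 mV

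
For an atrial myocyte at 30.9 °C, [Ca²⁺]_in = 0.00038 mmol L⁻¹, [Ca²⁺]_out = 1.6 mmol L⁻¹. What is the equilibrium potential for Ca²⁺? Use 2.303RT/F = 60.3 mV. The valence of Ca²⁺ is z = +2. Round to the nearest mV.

E = (60.3/z) · log₁₀([Ca²⁺]_out/[Ca²⁺]_in) with z = +2.
= (60.3/2) · log₁₀(1.6/0.00038) = 30.15 · log₁₀(4211)
= 30.15 · (3.6243) = 109.27 mV

109 mV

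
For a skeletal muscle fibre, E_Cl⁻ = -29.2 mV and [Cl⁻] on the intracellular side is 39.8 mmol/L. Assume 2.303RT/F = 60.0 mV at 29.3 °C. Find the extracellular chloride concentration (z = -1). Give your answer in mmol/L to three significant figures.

Nernst: E = (60.0/-1) · log₁₀([out]/[in]), so log₁₀([out]/[in]) = -29.2 × -1 / 60.0 = 0.4867.
[out]/[in] = 10^(0.4867) = 3.067.
[out] = 3.067 × 39.8 = 122.1 mmol/L.

122 mmol/L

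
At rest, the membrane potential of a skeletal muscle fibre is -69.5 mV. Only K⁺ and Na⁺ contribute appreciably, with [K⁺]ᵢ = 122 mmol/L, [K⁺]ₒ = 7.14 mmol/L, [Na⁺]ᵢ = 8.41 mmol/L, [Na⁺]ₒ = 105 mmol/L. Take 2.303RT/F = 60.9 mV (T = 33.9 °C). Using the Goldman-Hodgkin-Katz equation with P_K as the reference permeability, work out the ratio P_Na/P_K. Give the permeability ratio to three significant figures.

0.0160

Let α = P_Na/P_K. GHK: Vm = 60.9·log₁₀[(Kₒ + α·Naₒ)/(Kᵢ + α·Naᵢ)].
10^(Vm/60.9) = 10^(-69.5/60.9) = 0.072241
So 0.072241·(Kᵢ + α·Naᵢ) = Kₒ + α·Naₒ → α = (0.072241·122.0 − 7.14) / (105.0 − 0.072241·8.41)
α = (8.813 − 7.14) / (105.0 − 0.6075) = 1.673/104.4 = 0.01603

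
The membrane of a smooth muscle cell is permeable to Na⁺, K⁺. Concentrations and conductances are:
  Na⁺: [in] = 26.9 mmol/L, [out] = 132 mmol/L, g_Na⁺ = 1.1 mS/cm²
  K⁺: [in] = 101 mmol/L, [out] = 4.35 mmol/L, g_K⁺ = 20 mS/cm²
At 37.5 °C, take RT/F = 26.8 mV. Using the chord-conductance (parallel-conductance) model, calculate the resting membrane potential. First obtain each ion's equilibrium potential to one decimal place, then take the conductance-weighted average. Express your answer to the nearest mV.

-78 mV

E_Na⁺ = (26.8/1)·ln(132/26.9) = 42.6 mV
E_K⁺ = (26.8/1)·ln(4.35/101) = -84.3 mV
Vm = (Σ gᵢEᵢ)/(Σ gᵢ) = (1.1·42.6 + 20·-84.3) / (1.1 + 20)
= -1639.14 / 21.1 = -77.68 mV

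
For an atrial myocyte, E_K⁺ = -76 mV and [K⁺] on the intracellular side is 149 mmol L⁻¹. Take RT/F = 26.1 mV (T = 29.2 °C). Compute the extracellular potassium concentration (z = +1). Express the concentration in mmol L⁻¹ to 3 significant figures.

8.10 mmol L⁻¹

Nernst: E = (26.1/1) · ln([out]/[in]), so ln([out]/[in]) = -76.0 × 1 / 26.1 = -2.9119.
[out]/[in] = e^(-2.9119) = 0.05437.
[out] = 0.05437 × 149 = 8.102 mmol L⁻¹.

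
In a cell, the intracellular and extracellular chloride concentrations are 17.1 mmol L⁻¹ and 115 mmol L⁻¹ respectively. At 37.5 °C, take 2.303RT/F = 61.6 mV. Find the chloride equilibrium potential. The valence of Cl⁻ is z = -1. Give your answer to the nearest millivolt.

E = (61.6/z) · log₁₀([Cl⁻]_out/[Cl⁻]_in) with z = -1.
For an anion, dividing by z = -1 reverses the sign.
= (61.6/-1) · log₁₀(115/17.1) = -61.60 · log₁₀(6.725)
= -61.60 · (0.8277) = -50.99 mV

-51 mV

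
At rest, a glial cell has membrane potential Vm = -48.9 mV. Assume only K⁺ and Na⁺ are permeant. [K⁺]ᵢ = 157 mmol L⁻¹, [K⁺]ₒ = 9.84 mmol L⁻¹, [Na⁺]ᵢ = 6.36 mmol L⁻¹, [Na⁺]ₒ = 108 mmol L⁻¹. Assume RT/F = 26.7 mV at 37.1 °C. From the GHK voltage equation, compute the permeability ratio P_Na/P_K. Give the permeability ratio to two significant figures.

Let α = P_Na/P_K. GHK: Vm = 26.7·ln[(Kₒ + α·Naₒ)/(Kᵢ + α·Naᵢ)].
e^(Vm/26.7) = e^(-48.9/26.7) = 0.16018
So 0.16018·(Kᵢ + α·Naᵢ) = Kₒ + α·Naₒ → α = (0.16018·157.0 − 9.84) / (108.0 − 0.16018·6.36)
α = (25.15 − 9.84) / (108.0 − 1.019) = 15.31/107 = 0.1431

0.14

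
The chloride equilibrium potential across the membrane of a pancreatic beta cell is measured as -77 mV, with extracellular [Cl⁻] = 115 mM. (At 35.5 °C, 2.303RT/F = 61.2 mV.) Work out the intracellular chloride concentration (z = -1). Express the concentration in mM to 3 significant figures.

Nernst: E = (61.2/-1) · log₁₀([out]/[in]), so log₁₀([out]/[in]) = -77.0 × -1 / 61.2 = 1.2582.
[out]/[in] = 10^(1.2582) = 18.12.
[in] = 115 / 18.12 = 6.346 mM.

6.35 mM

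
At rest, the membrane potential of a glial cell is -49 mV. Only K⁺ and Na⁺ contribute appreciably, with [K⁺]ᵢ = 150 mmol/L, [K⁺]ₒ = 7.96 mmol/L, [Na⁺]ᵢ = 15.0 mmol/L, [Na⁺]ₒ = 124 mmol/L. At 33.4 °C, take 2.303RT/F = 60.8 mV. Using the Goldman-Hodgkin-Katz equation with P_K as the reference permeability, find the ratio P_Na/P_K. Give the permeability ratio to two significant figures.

Let α = P_Na/P_K. GHK: Vm = 60.8·log₁₀[(Kₒ + α·Naₒ)/(Kᵢ + α·Naᵢ)].
10^(Vm/60.8) = 10^(-49.0/60.8) = 0.15634
So 0.15634·(Kᵢ + α·Naᵢ) = Kₒ + α·Naₒ → α = (0.15634·150.0 − 7.96) / (124.0 − 0.15634·15.0)
α = (23.45 − 7.96) / (124.0 − 2.345) = 15.49/121.7 = 0.1273

0.13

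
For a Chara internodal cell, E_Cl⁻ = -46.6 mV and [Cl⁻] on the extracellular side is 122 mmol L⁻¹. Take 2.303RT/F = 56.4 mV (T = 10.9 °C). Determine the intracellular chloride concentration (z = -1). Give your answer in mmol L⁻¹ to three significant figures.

18.2 mmol L⁻¹

Nernst: E = (56.4/-1) · log₁₀([out]/[in]), so log₁₀([out]/[in]) = -46.6 × -1 / 56.4 = 0.8262.
[out]/[in] = 10^(0.8262) = 6.703.
[in] = 122 / 6.703 = 18.2 mmol L⁻¹.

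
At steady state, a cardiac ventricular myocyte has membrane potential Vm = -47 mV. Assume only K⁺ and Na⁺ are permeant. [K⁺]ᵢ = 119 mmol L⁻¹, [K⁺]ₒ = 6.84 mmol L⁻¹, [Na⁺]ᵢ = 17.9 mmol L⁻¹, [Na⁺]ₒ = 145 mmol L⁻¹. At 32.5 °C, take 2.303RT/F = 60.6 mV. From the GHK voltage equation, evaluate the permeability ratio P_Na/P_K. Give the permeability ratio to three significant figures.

0.0923

Let α = P_Na/P_K. GHK: Vm = 60.6·log₁₀[(Kₒ + α·Naₒ)/(Kᵢ + α·Naᵢ)].
10^(Vm/60.6) = 10^(-47.0/60.6) = 0.16766
So 0.16766·(Kᵢ + α·Naᵢ) = Kₒ + α·Naₒ → α = (0.16766·119.0 − 6.84) / (145.0 − 0.16766·17.9)
α = (19.95 − 6.84) / (145.0 − 3.001) = 13.11/142 = 0.09233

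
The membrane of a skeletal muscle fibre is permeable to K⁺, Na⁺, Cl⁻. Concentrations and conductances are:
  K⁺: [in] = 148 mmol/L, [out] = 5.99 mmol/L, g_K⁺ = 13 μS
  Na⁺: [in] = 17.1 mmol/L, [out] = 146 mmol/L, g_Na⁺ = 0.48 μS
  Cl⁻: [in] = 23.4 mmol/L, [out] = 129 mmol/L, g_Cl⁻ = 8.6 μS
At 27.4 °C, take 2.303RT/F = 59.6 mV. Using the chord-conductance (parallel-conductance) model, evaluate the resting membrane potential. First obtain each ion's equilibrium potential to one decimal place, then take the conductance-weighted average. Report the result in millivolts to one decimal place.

-64.9 mV

E_K⁺ = (59.6/1)·log₁₀(5.99/148) = -83.0 mV
E_Na⁺ = (59.6/1)·log₁₀(146/17.1) = 55.5 mV
E_Cl⁻ = (59.6/-1)·log₁₀(129/23.4) = -44.2 mV
Vm = (Σ gᵢEᵢ)/(Σ gᵢ) = (13·-83.0 + 0.48·55.5 + 8.6·-44.2) / (13 + 0.48 + 8.6)
= -1432.48 / 22.08 = -64.88 mV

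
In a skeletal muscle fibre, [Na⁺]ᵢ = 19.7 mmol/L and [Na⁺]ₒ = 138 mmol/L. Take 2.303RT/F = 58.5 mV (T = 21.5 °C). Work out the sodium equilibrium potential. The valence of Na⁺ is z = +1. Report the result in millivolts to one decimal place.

49.5 mV

E = (58.5/z) · log₁₀([Na⁺]_out/[Na⁺]_in) with z = +1.
= (58.5/1) · log₁₀(138/19.7) = 58.50 · log₁₀(7.005)
= 58.50 · (0.8454) = 49.46 mV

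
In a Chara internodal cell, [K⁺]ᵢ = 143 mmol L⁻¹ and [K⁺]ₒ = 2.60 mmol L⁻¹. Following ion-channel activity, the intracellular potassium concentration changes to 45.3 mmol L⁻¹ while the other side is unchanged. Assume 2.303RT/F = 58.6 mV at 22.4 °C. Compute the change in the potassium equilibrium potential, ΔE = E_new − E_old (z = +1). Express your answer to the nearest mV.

29 mV

E_old = (58.6/1)·log₁₀(2.60/143) = -101.99 mV
E_new = (58.6/1)·log₁₀(2.60/45.3) = -72.73 mV
ΔE = -72.73 − (-101.99) = 29.26 mV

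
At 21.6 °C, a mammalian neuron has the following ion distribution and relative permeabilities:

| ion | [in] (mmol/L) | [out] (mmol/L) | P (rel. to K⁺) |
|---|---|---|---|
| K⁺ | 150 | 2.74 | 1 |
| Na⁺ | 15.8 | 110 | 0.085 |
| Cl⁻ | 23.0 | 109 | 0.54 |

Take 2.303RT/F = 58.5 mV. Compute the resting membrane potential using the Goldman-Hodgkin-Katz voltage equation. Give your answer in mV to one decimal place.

Vm = 58.5 · log₁₀[(Σ P·[cation]ₒ + Σ P·[anion]ᵢ) / (Σ P·[cation]ᵢ + Σ P·[anion]ₒ)]
Numerator = 1×2.74 + 0.085×110 + 0.54×23.0 = 24.51
Denominator = 1×150 + 0.085×15.8 + 0.54×109 = 210.2
Vm = 58.5 · log₁₀(0.1166) = 58.5 × (-0.9333) = -54.60 mV

-54.6 mV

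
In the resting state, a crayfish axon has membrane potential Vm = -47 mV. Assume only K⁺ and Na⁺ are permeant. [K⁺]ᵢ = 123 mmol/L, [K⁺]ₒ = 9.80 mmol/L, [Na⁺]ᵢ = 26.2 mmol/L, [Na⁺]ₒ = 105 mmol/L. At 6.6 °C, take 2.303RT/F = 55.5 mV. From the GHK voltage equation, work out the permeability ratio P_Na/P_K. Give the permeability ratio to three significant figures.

Let α = P_Na/P_K. GHK: Vm = 55.5·log₁₀[(Kₒ + α·Naₒ)/(Kᵢ + α·Naᵢ)].
10^(Vm/55.5) = 10^(-47.0/55.5) = 0.14228
So 0.14228·(Kᵢ + α·Naᵢ) = Kₒ + α·Naₒ → α = (0.14228·123.0 − 9.8) / (105.0 − 0.14228·26.2)
α = (17.5 − 9.8) / (105.0 − 3.728) = 7.701/101.3 = 0.07604

0.0760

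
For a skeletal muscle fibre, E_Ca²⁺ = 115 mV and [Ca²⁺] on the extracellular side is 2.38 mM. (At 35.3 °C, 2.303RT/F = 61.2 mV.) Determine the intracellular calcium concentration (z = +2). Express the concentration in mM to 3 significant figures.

Nernst: E = (61.2/2) · log₁₀([out]/[in]), so log₁₀([out]/[in]) = 115.0 × 2 / 61.2 = 3.7582.
[out]/[in] = 10^(3.7582) = 5730.
[in] = 2.38 / 5730 = 0.0004153 mM.

0.000415 mM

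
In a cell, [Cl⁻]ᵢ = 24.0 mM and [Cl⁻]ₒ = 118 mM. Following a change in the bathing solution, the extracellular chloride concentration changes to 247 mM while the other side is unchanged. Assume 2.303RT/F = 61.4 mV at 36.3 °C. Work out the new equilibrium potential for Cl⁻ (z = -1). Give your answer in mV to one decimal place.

-62.2 mV

After the shift: [Cl⁻]_out = 247, [Cl⁻]_in = 24.0 mM.
E_new = (61.4/-1)·log₁₀(247/24.0) = -61.40 · (1.0125) = -62.17 mV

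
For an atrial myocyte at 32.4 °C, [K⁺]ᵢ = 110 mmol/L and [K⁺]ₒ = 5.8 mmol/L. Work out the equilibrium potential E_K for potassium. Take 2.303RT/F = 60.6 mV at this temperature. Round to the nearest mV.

-77 mV

E = (60.6/z) · log₁₀([K⁺]_out/[K⁺]_in) with z = +1.
= (60.6/1) · log₁₀(5.8/110) = 60.60 · log₁₀(0.05273)
= 60.60 · (-1.2780) = -77.44 mV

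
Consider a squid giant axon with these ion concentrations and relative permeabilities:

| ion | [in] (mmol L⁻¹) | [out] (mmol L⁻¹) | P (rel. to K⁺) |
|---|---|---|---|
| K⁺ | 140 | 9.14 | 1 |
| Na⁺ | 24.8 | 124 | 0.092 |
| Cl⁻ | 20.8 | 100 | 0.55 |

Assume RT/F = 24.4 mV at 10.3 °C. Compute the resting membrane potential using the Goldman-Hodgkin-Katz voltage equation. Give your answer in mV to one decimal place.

Vm = 24.4 · ln[(Σ P·[cation]ₒ + Σ P·[anion]ᵢ) / (Σ P·[cation]ᵢ + Σ P·[anion]ₒ)]
Numerator = 1×9.14 + 0.092×124 + 0.55×20.8 = 31.99
Denominator = 1×140 + 0.092×24.8 + 0.55×100 = 197.3
Vm = 24.4 · ln(0.16214) = 24.4 × (-1.8193) = -44.39 mV

-44.4 mV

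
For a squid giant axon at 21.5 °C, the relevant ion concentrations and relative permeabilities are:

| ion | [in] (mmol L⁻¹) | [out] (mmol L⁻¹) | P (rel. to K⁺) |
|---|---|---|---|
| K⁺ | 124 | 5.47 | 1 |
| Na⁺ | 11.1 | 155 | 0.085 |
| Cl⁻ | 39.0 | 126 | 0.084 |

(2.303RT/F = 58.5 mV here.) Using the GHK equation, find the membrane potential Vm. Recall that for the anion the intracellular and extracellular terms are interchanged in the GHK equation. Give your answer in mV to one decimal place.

-46.3 mV

Vm = 58.5 · log₁₀[(Σ P·[cation]ₒ + Σ P·[anion]ᵢ) / (Σ P·[cation]ᵢ + Σ P·[anion]ₒ)]
Numerator = 1×5.47 + 0.085×155 + 0.084×39.0 = 21.92
Denominator = 1×124 + 0.085×11.1 + 0.084×126 = 135.5
Vm = 58.5 · log₁₀(0.16175) = 58.5 × (-0.7912) = -46.28 mV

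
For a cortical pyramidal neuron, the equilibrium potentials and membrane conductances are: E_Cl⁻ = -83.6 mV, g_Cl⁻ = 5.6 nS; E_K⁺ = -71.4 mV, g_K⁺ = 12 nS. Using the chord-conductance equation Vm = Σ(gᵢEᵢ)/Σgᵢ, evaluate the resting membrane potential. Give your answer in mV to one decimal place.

Σ gᵢEᵢ = 5.6·(-83.6) + 12·(-71.4) = -1324.96
Σ gᵢ = 5.6 + 12 = 17.6
Vm = -1324.96 / 17.6 = -75.28 mV

-75.3 mV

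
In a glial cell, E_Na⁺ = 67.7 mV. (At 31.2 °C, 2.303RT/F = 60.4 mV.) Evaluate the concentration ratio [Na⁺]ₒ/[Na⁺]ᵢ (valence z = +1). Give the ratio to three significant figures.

log₁₀([out]/[in]) = E·z/(60.4) = 67.7 × 1 / 60.4 = 1.1209
[out]/[in] = 10^(1.1209) = 13.21

13.2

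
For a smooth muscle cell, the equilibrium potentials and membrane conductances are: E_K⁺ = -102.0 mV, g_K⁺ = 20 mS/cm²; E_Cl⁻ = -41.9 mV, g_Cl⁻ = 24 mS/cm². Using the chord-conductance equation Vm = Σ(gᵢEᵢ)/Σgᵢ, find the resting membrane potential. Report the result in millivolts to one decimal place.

-69.2 mV

Σ gᵢEᵢ = 20·(-102.0) + 24·(-41.9) = -3045.60
Σ gᵢ = 20 + 24 = 44
Vm = -3045.60 / 44 = -69.22 mV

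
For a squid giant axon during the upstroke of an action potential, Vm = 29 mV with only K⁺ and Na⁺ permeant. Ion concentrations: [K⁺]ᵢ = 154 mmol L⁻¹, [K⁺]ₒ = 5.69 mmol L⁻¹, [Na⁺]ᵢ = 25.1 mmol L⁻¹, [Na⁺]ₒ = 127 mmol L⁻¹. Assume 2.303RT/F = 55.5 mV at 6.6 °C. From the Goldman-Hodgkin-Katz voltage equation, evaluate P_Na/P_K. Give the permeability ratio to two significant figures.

12

Let α = P_Na/P_K. GHK: Vm = 55.5·log₁₀[(Kₒ + α·Naₒ)/(Kᵢ + α·Naᵢ)].
10^(Vm/55.5) = 10^(29.0/55.5) = 3.3306
So 3.3306·(Kᵢ + α·Naᵢ) = Kₒ + α·Naₒ → α = (3.3306·154.0 − 5.69) / (127.0 − 3.3306·25.1)
α = (512.9 − 5.69) / (127.0 − 83.6) = 507.2/43.4 = 11.69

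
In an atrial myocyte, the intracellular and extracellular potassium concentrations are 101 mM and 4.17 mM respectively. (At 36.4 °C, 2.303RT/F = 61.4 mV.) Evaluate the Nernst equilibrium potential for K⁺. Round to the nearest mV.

-85 mV

E = (61.4/z) · log₁₀([K⁺]_out/[K⁺]_in) with z = +1.
= (61.4/1) · log₁₀(4.17/101) = 61.40 · log₁₀(0.04129)
= 61.40 · (-1.3842) = -84.99 mV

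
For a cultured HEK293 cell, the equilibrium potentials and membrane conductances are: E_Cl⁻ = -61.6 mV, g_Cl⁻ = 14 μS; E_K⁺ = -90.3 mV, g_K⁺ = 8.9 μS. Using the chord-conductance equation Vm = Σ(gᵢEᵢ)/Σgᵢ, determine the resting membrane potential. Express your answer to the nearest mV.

Σ gᵢEᵢ = 14·(-61.6) + 8.9·(-90.3) = -1666.07
Σ gᵢ = 14 + 8.9 = 22.9
Vm = -1666.07 / 22.9 = -72.75 mV

-73 mV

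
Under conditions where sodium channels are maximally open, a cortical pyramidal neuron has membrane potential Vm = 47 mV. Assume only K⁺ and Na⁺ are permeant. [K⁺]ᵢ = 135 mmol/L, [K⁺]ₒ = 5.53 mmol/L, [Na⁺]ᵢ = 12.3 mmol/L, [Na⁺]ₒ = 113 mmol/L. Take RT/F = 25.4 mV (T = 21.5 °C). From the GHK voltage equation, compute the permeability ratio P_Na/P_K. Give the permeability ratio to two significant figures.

Let α = P_Na/P_K. GHK: Vm = 25.4·ln[(Kₒ + α·Naₒ)/(Kᵢ + α·Naᵢ)].
e^(Vm/25.4) = e^(47.0/25.4) = 6.3623
So 6.3623·(Kᵢ + α·Naᵢ) = Kₒ + α·Naₒ → α = (6.3623·135.0 − 5.53) / (113.0 − 6.3623·12.3)
α = (858.9 − 5.53) / (113.0 − 78.26) = 853.4/34.74 = 24.56

25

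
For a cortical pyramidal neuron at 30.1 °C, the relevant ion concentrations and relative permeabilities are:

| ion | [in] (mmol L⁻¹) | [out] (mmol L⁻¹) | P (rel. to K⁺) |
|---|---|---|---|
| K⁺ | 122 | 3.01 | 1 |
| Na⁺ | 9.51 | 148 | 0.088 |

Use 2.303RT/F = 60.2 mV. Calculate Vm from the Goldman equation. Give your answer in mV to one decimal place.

Vm = 60.2 · log₁₀[(Σ P·[cation]ₒ + Σ P·[anion]ᵢ) / (Σ P·[cation]ᵢ + Σ P·[anion]ₒ)]
Numerator = 1×3.01 + 0.088×148 = 16.03
Denominator = 1×122 + 0.088×9.51 = 122.8
Vm = 60.2 · log₁₀(0.13053) = 60.2 × (-0.8843) = -53.23 mV

-53.2 mV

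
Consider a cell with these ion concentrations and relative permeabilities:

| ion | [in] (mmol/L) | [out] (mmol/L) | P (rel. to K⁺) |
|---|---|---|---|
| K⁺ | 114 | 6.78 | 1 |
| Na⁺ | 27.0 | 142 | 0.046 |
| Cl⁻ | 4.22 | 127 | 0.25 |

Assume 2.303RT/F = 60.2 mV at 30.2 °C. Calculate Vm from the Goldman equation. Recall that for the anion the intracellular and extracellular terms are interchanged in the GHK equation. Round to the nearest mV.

Vm = 60.2 · log₁₀[(Σ P·[cation]ₒ + Σ P·[anion]ᵢ) / (Σ P·[cation]ᵢ + Σ P·[anion]ₒ)]
Numerator = 1×6.78 + 0.046×142 + 0.25×4.22 = 14.37
Denominator = 1×114 + 0.046×27.0 + 0.25×127 = 147
Vm = 60.2 · log₁₀(0.09774) = 60.2 × (-1.0099) = -60.80 mV

-61 mV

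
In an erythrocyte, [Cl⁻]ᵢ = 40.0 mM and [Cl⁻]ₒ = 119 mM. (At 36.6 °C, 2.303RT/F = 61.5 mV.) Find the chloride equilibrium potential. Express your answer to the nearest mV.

-29 mV

E = (61.5/z) · log₁₀([Cl⁻]_out/[Cl⁻]_in) with z = -1.
For an anion, dividing by z = -1 reverses the sign.
= (61.5/-1) · log₁₀(119/40.0) = -61.50 · log₁₀(2.975)
= -61.50 · (0.4735) = -29.12 mV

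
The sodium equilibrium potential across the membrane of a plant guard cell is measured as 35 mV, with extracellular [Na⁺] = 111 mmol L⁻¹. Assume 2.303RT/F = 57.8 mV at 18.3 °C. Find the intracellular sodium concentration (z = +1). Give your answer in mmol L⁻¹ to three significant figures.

Nernst: E = (57.8/1) · log₁₀([out]/[in]), so log₁₀([out]/[in]) = 35.0 × 1 / 57.8 = 0.6055.
[out]/[in] = 10^(0.6055) = 4.032.
[in] = 111 / 4.032 = 27.53 mmol L⁻¹.

27.5 mmol L⁻¹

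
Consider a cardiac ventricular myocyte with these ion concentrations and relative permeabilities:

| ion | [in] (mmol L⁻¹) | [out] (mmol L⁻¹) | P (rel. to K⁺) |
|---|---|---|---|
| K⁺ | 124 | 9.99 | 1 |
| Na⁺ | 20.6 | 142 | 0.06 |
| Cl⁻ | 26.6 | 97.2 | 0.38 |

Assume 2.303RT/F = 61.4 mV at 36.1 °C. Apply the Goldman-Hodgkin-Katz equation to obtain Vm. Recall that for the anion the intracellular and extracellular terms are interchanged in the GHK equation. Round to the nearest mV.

-46 mV

Vm = 61.4 · log₁₀[(Σ P·[cation]ₒ + Σ P·[anion]ᵢ) / (Σ P·[cation]ᵢ + Σ P·[anion]ₒ)]
Numerator = 1×9.99 + 0.06×142 + 0.38×26.6 = 28.62
Denominator = 1×124 + 0.06×20.6 + 0.38×97.2 = 162.2
Vm = 61.4 · log₁₀(0.17647) = 61.4 × (-0.7533) = -46.25 mV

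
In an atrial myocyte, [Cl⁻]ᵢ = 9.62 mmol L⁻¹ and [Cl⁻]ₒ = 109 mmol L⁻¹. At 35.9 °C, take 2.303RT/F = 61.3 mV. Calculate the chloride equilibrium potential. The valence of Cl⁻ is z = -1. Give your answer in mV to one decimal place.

E = (61.3/z) · log₁₀([Cl⁻]_out/[Cl⁻]_in) with z = -1.
For an anion, dividing by z = -1 reverses the sign.
= (61.3/-1) · log₁₀(109/9.62) = -61.30 · log₁₀(11.33)
= -61.30 · (1.0543) = -64.63 mV

-64.6 mV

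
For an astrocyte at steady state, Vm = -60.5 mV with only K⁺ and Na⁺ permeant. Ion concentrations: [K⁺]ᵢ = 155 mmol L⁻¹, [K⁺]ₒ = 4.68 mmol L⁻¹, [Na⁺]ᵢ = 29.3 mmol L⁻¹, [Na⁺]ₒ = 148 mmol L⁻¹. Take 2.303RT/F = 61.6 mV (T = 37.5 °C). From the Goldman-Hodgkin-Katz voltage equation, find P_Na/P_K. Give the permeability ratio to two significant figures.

0.079

Let α = P_Na/P_K. GHK: Vm = 61.6·log₁₀[(Kₒ + α·Naₒ)/(Kᵢ + α·Naᵢ)].
10^(Vm/61.6) = 10^(-60.5/61.6) = 0.1042
So 0.1042·(Kᵢ + α·Naᵢ) = Kₒ + α·Naₒ → α = (0.1042·155.0 − 4.68) / (148.0 − 0.1042·29.3)
α = (16.15 − 4.68) / (148.0 − 3.053) = 11.47/144.9 = 0.07914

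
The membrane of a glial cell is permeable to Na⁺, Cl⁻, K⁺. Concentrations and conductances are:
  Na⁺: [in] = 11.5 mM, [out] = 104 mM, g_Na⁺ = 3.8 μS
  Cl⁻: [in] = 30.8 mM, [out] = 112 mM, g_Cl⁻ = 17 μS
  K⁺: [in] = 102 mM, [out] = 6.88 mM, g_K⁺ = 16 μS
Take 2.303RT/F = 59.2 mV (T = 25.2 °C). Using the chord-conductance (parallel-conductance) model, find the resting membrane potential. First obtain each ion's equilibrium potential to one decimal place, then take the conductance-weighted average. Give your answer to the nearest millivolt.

-40 mV

E_Na⁺ = (59.2/1)·log₁₀(104/11.5) = 56.6 mV
E_Cl⁻ = (59.2/-1)·log₁₀(112/30.8) = -33.2 mV
E_K⁺ = (59.2/1)·log₁₀(6.88/102) = -69.3 mV
Vm = (Σ gᵢEᵢ)/(Σ gᵢ) = (3.8·56.6 + 17·-33.2 + 16·-69.3) / (3.8 + 17 + 16)
= -1458.12 / 36.8 = -39.62 mV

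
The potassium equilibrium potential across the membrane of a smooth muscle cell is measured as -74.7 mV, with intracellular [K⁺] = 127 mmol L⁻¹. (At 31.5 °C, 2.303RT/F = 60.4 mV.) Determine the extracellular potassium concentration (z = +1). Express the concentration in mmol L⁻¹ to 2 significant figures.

7.4 mmol L⁻¹

Nernst: E = (60.4/1) · log₁₀([out]/[in]), so log₁₀([out]/[in]) = -74.7 × 1 / 60.4 = -1.2368.
[out]/[in] = 10^(-1.2368) = 0.05798.
[out] = 0.05798 × 127 = 7.363 mmol L⁻¹.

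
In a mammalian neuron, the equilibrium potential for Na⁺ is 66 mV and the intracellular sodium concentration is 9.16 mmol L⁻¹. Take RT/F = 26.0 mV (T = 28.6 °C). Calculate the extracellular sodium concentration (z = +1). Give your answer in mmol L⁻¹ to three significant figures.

Nernst: E = (26.0/1) · ln([out]/[in]), so ln([out]/[in]) = 66.0 × 1 / 26.0 = 2.5385.
[out]/[in] = e^(2.5385) = 12.66.
[out] = 12.66 × 9.16 = 116 mmol L⁻¹.

116 mmol L⁻¹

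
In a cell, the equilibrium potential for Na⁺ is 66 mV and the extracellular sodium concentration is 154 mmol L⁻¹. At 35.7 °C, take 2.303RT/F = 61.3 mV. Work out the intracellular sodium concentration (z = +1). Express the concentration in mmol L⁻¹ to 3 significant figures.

Nernst: E = (61.3/1) · log₁₀([out]/[in]), so log₁₀([out]/[in]) = 66.0 × 1 / 61.3 = 1.0767.
[out]/[in] = 10^(1.0767) = 11.93.
[in] = 154 / 11.93 = 12.91 mmol L⁻¹.

12.9 mmol L⁻¹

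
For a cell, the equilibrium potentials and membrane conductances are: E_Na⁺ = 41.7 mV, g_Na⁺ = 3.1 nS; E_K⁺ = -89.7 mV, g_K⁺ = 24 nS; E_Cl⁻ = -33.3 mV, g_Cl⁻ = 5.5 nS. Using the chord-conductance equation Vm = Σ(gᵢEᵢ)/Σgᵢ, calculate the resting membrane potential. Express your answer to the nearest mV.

Σ gᵢEᵢ = 3.1·(41.7) + 24·(-89.7) + 5.5·(-33.3) = -2206.68
Σ gᵢ = 3.1 + 24 + 5.5 = 32.6
Vm = -2206.68 / 32.6 = -67.69 mV

-68 mV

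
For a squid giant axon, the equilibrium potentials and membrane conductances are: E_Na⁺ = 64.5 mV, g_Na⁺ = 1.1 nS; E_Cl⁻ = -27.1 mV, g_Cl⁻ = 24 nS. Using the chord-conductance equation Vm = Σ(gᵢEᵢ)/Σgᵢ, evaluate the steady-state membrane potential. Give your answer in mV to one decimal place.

Σ gᵢEᵢ = 1.1·(64.5) + 24·(-27.1) = -579.45
Σ gᵢ = 1.1 + 24 = 25.1
Vm = -579.45 / 25.1 = -23.09 mV

-23.1 mV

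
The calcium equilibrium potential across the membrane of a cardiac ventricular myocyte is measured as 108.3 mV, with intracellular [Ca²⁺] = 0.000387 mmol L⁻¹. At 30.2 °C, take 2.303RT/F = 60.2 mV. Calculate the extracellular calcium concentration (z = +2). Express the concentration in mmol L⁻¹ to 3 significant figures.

1.53 mmol L⁻¹

Nernst: E = (60.2/2) · log₁₀([out]/[in]), so log₁₀([out]/[in]) = 108.3 × 2 / 60.2 = 3.5980.
[out]/[in] = 10^(3.5980) = 3963.
[out] = 3963 × 0.000387 = 1.534 mmol L⁻¹.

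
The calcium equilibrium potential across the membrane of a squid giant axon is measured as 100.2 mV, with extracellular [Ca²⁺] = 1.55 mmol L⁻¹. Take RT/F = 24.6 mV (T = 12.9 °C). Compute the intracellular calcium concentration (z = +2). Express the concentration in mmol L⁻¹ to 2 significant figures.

Nernst: E = (24.6/2) · ln([out]/[in]), so ln([out]/[in]) = 100.2 × 2 / 24.6 = 8.1463.
[out]/[in] = e^(8.1463) = 3451.
[in] = 1.55 / 3451 = 0.0004492 mmol L⁻¹.

0.00045 mmol L⁻¹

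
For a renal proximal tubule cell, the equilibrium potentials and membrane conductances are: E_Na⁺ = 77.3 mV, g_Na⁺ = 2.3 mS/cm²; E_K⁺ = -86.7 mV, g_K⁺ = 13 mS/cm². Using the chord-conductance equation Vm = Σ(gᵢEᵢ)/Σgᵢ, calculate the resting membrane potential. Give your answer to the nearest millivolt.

Σ gᵢEᵢ = 2.3·(77.3) + 13·(-86.7) = -949.31
Σ gᵢ = 2.3 + 13 = 15.3
Vm = -949.31 / 15.3 = -62.05 mV

-62 mV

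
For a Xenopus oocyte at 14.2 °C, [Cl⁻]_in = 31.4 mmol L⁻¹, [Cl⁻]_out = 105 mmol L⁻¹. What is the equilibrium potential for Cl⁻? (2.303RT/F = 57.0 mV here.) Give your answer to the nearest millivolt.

-30 mV

E = (57.0/z) · log₁₀([Cl⁻]_out/[Cl⁻]_in) with z = -1.
For an anion, dividing by z = -1 reverses the sign.
= (57.0/-1) · log₁₀(105/31.4) = -57.00 · log₁₀(3.344)
= -57.00 · (0.5243) = -29.88 mV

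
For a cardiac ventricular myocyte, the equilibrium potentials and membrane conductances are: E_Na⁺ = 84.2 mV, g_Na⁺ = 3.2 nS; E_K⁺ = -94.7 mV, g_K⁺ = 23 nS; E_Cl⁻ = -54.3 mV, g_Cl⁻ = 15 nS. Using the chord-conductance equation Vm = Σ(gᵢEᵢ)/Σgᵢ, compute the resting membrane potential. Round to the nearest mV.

-66 mV

Σ gᵢEᵢ = 3.2·(84.2) + 23·(-94.7) + 15·(-54.3) = -2723.16
Σ gᵢ = 3.2 + 23 + 15 = 41.2
Vm = -2723.16 / 41.2 = -66.10 mV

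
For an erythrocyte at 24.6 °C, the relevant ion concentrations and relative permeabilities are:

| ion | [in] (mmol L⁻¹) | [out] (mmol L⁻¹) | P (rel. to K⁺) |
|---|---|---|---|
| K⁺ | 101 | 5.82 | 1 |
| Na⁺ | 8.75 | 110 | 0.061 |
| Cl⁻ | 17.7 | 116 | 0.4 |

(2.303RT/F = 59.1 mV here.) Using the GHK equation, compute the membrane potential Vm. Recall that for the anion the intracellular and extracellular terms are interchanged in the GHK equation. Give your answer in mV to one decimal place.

Vm = 59.1 · log₁₀[(Σ P·[cation]ₒ + Σ P·[anion]ᵢ) / (Σ P·[cation]ᵢ + Σ P·[anion]ₒ)]
Numerator = 1×5.82 + 0.061×110 + 0.4×17.7 = 19.61
Denominator = 1×101 + 0.061×8.75 + 0.4×116 = 147.9
Vm = 59.1 · log₁₀(0.13256) = 59.1 × (-0.8776) = -51.87 mV

-51.9 mV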